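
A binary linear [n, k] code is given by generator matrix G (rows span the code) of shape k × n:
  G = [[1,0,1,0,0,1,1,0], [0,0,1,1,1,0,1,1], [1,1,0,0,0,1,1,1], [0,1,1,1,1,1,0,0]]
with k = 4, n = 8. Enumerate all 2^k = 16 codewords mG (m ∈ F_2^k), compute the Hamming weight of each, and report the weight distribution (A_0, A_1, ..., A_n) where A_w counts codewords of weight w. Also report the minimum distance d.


Weight distribution: A_0 = 1, A_1 = 1, A_3 = 2, A_4 = 5, A_5 = 5, A_6 = 2. Minimum distance d = 1.

Enumerate all 2^4 = 16 messages m ∈ F_2^4.
For each, compute codeword c = mG in F_2^8, then tally its weight.
  m = 0000 → c = 00000000, weight = 0.
  m = 1000 → c = 10100110, weight = 4.
  m = 0100 → c = 00111011, weight = 5.
  m = 1100 → c = 10011101, weight = 5.
  m = 0010 → c = 11000111, weight = 5.
  m = 1010 → c = 01100001, weight = 3.
  m = 0110 → c = 11111100, weight = 6.
  m = 1110 → c = 01011010, weight = 4.
  m = 0001 → c = 01111100, weight = 5.
  m = 1001 → c = 11011010, weight = 5.
  m = 0101 → c = 01000111, weight = 4.
  m = 1101 → c = 11100001, weight = 4.
  m = 0011 → c = 10111011, weight = 6.
  m = 1011 → c = 00011101, weight = 4.
  m = 0111 → c = 10000000, weight = 1.
  m = 1111 → c = 00100110, weight = 3.
Tally weights:
  weight 0: 1 codewords.
  weight 1: 1 codewords.
  weight 3: 2 codewords.
  weight 4: 5 codewords.
  weight 5: 5 codewords.
  weight 6: 2 codewords.
Minimum distance d = smallest w > 0 with A_w > 0 = 1.
Sanity: Σ A_w = 16 = 2^4 = 16 ✓.


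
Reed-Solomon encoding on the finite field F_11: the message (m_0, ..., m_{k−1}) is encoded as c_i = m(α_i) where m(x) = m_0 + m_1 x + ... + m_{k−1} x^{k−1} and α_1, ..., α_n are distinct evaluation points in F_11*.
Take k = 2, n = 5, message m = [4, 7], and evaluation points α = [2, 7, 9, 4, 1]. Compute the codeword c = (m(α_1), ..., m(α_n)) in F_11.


c = [7, 9, 1, 10, 0]

Message polynomial: m(x) = 4 + 7·x (mod 11).
For each evaluation point α_i, compute m(α_i) mod 11:
  α_1 = 2: Horner steps 7 → 7, so m(2) = 7.
  α_2 = 7: Horner steps 7 → 9, so m(7) = 9.
  α_3 = 9: Horner steps 7 → 1, so m(9) = 1.
  α_4 = 4: Horner steps 7 → 10, so m(4) = 10.
  α_5 = 1: Horner steps 7 → 0, so m(1) = 0.
Codeword c = [7, 9, 1, 10, 0] ∈ F_11^5.


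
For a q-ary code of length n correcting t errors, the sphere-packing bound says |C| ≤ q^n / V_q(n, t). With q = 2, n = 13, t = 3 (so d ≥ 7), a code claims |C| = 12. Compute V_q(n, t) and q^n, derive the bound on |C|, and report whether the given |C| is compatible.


V_q(n, t) = 378, q^n = 8192, Hamming bound = 21, |C| = 12 ≤ bound (satisfied).

Step 1: Compute V_q(n, t) = Σ_{j=0}^3 C(n, j) (q−1)^j.
  j = 0: C(13,0)·(1)^0 = 1·1 = 1.
  j = 1: C(13,1)·(1)^1 = 13·1 = 13.
  j = 2: C(13,2)·(1)^2 = 78·1 = 78.
  j = 3: C(13,3)·(1)^3 = 286·1 = 286.
  V_q(n, t) = 1 + 13 + 78 + 286 = 378.
Step 2: q^n = 2^13 = 8192.
Step 3: Hamming bound ⌊q^n / V_q(n,t)⌋ = ⌊8192/378⌋ = 21.
Step 4: Compare |C| = 12 to 21: satisfied.
The claimed |C| lies below the Hamming bound.


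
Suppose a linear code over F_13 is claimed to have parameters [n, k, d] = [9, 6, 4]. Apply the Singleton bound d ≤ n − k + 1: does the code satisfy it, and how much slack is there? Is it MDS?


Singleton RHS = n − k + 1 = 4, slack = 0, bound satisfied, MDS.

Singleton bound: d ≤ n − k + 1.
Here n = 9, k = 6, so n − k + 1 = 4.
Given d = 4, check d ≤ 4: YES.
Slack = (n − k + 1) − d = 0.
The code is MDS (slack = 0).
Description: the claimed parameters are [9, 6, 4]_13; such a code would be MDS (meets Singleton bound).


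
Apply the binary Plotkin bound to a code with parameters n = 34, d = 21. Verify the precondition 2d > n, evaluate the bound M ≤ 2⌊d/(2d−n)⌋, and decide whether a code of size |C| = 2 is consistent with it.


Plotkin bound M ≤ 4; given |C| = 2 ≤ bound (satisfied).

Check applicability: 2d = 42, n = 34.
2d − n = 8 > 0, so Plotkin applies.
Compute d/(2d−n) = 21/8 ≈ 2.6250.
⌊d/(2d−n)⌋ = 2.
Plotkin bound: M ≤ 2·2 = 4.
Given |C| = 2, check: satisfied.
This |C| is below the Plotkin bound.


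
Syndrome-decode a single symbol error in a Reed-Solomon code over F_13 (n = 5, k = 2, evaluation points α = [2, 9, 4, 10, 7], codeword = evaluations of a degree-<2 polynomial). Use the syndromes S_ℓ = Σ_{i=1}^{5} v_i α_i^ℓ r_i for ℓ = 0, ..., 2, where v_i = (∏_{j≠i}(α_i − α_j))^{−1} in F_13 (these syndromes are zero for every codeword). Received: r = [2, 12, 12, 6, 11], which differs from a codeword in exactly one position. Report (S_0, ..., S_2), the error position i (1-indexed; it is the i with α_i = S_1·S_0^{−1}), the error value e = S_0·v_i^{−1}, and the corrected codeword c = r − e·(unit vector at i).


S = (11, 5, 7), error at position 3, error magnitude e = 9, c = [2, 12, 3, 6, 11].

Step 1: column multipliers v_i = (∏_{j≠i}(α_i − α_j))^{−1} mod 13.
  i = 1 (α = 2): (2−9)(2−4)(2−10)(2−7) = (−7)·(−2)·(−8)·(−5) = 560 ≡ 1, so v_1 = 1^{−1} = 1 (mod 13).
  i = 2 (α = 9): (9−2)(9−4)(9−10)(9−7) = 7·5·(−1)·2 = −70 ≡ 8, so v_2 = 8^{−1} = 5 (mod 13).
  i = 3 (α = 4): (4−2)(4−9)(4−10)(4−7) = 2·(−5)·(−6)·(−3) = −180 ≡ 2, so v_3 = 2^{−1} = 7 (mod 13).
  i = 4 (α = 10): (10−2)(10−9)(10−4)(10−7) = 8·1·6·3 = 144 ≡ 1, so v_4 = 1^{−1} = 1 (mod 13).
  i = 5 (α = 7): (7−2)(7−9)(7−4)(7−10) = 5·(−2)·3·(−3) = 90 ≡ 12, so v_5 = 12^{−1} = 12 (mod 13).
  v = [1, 5, 7, 1, 12].
Step 2: syndromes of r = [2, 12, 12, 6, 11] (all sums mod 13).
  S_0 = Σ v_i r_i = 1·2 + 5·12 + 7·12 + 1·6 + 12·11 = 284 ≡ 11.
  S_1 = Σ v_i α_i r_i = 1·2·2 + 5·9·12 + 7·4·12 + 1·10·6 + 12·7·11 = 1864 ≡ 5.
  α_i^2 mod 13 = [4, 3, 3, 9, 10].
  S_2 = Σ v_i α_i^2 r_i = 1·4·2 + 5·3·12 + 7·3·12 + 1·9·6 + 12·10·11 = 1814 ≡ 7.
  S = (11, 5, 7) ≠ 0, so r is not a codeword (an error is present).
Step 3: locate the error. For a single error e at position i, S_ℓ = v_i·e·α_i^ℓ, so α_err = S_1/S_0.
  S_0^{−1} = 11^{−1} = 6 (mod 13), so α_err = 5·6 = 30 ≡ 4 = α_3. Error position i = 3.
  Consistency check: S_2/S_1 = 7·8 = 56 ≡ 4 = α_err ✓ (single-error assumption holds).
Step 4: error magnitude e = S_0/v_3 = S_0·∏_{j≠3}(α_3 − α_j) = 11·2 = 22 ≡ 9 (mod 13).
Step 5: correct position 3: c_3 = r_3 − e = 12 − 9 ≡ 3 (mod 13). Hence c = [2, 12, 3, 6, 11].
  Check: interpolating c through the α_i gives m(x) = 1 + 7·x (degree < 2) with m(α_i) = c_i for every i, so c is indeed a codeword.


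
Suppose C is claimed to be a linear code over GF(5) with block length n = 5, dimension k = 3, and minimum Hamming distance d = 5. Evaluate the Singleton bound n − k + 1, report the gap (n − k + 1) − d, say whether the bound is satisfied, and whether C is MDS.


Singleton RHS = n − k + 1 = 3, slack = -2, bound violated (no such code; not MDS).

Singleton bound: d ≤ n − k + 1.
Here n = 5, k = 3, so n − k + 1 = 3.
Given d = 5, check d ≤ 3: NO.
Slack = (n − k + 1) − d = -2.
The slack is negative: d = 5 exceeds n − k + 1 = 3 by 2, so the Singleton bound is violated and no linear [5, 3, 5]_5 code can exist. In particular it is not MDS (MDS requires d = n − k + 1 exactly).
Description: the claimed parameters are [5, 3, 5]_5; such a code would be impossible (violates the Singleton bound).


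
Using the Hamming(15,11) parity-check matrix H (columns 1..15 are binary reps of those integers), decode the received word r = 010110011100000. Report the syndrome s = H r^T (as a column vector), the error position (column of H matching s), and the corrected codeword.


s = (1, 0, 0, 0)^T, error position = 8, corrected codeword c = 010110001100000

Compute s = H r^T mod 2 one row at a time:
  s_1 = 1 + 1 + 1 + 0 + 0 + 0 + 0 + 0 = 3 ≡ 1 (mod 2).
  s_2 = 1 + 1 + 0 + 0 + 0 + 0 + 0 + 0 = 2 ≡ 0 (mod 2).
  s_3 = 1 + 0 + 0 + 0 + 1 + 0 + 0 + 0 = 2 ≡ 0 (mod 2).
  s_4 = 0 + 0 + 1 + 0 + 1 + 0 + 0 + 0 = 2 ≡ 0 (mod 2).
s = (1, 0, 0, 0)^T — this equals column 8 of H (binary 1000), so error is at position 8.
Correct: flip bit 8 of r = 010110011100000 to get c = 010110001100000.


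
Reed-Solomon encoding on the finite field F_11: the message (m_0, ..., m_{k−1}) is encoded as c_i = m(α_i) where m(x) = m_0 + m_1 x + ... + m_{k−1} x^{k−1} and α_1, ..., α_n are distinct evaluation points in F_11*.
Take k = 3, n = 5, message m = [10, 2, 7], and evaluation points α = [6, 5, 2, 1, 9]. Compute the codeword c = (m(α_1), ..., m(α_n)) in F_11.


c = [10, 8, 9, 8, 1]

Message polynomial: m(x) = 10 + 2·x + 7·x^2 (mod 11).
For each evaluation point α_i, compute m(α_i) mod 11:
  α_1 = 6: Horner steps 7 → 0 → 10, so m(6) = 10.
  α_2 = 5: Horner steps 7 → 4 → 8, so m(5) = 8.
  α_3 = 2: Horner steps 7 → 5 → 9, so m(2) = 9.
  α_4 = 1: Horner steps 7 → 9 → 8, so m(1) = 8.
  α_5 = 9: Horner steps 7 → 10 → 1, so m(9) = 1.
Codeword c = [10, 8, 9, 8, 1] ∈ F_11^5.


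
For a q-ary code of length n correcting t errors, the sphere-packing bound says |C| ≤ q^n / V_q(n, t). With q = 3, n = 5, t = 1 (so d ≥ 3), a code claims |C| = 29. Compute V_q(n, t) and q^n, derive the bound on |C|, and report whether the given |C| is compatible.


V_q(n, t) = 11, q^n = 243, Hamming bound = 22, |C| = 29 > bound (violated).

Step 1: Compute V_q(n, t) = Σ_{j=0}^1 C(n, j) (q−1)^j.
  j = 0: C(5,0)·(2)^0 = 1·1 = 1.
  j = 1: C(5,1)·(2)^1 = 5·2 = 10.
  V_q(n, t) = 1 + 10 = 11.
Step 2: q^n = 3^5 = 243.
Step 3: Hamming bound ⌊q^n / V_q(n,t)⌋ = ⌊243/11⌋ = 22.
Step 4: Compare |C| = 29 to 22: violated.
The claimed |C| lies above the Hamming bound, so no 3-ary code of length 5 with d ≥ 3 can have 29 codewords.


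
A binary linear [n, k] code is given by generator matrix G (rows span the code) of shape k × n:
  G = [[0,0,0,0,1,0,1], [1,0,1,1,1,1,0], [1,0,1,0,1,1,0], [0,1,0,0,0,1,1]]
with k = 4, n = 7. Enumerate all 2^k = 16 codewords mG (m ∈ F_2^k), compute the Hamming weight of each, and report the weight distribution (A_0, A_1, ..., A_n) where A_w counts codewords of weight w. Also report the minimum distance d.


Weight distribution: A_0 = 1, A_1 = 1, A_2 = 1, A_3 = 4, A_4 = 5, A_5 = 3, A_6 = 1. Minimum distance d = 1.

Enumerate all 2^4 = 16 messages m ∈ F_2^4.
For each, compute codeword c = mG in F_2^7, then tally its weight.
  m = 0000 → c = 0000000, weight = 0.
  m = 1000 → c = 0000101, weight = 2.
  m = 0100 → c = 1011110, weight = 5.
  m = 1100 → c = 1011011, weight = 5.
  m = 0010 → c = 1010110, weight = 4.
  m = 1010 → c = 1010011, weight = 4.
  m = 0110 → c = 0001000, weight = 1.
  m = 1110 → c = 0001101, weight = 3.
  m = 0001 → c = 0100011, weight = 3.
  m = 1001 → c = 0100110, weight = 3.
  m = 0101 → c = 1111101, weight = 6.
  m = 1101 → c = 1111000, weight = 4.
  m = 0011 → c = 1110101, weight = 5.
  m = 1011 → c = 1110000, weight = 3.
  m = 0111 → c = 0101011, weight = 4.
  m = 1111 → c = 0101110, weight = 4.
Tally weights:
  weight 0: 1 codewords.
  weight 1: 1 codewords.
  weight 2: 1 codewords.
  weight 3: 4 codewords.
  weight 4: 5 codewords.
  weight 5: 3 codewords.
  weight 6: 1 codewords.
Minimum distance d = smallest w > 0 with A_w > 0 = 1.
Sanity: Σ A_w = 16 = 2^4 = 16 ✓.


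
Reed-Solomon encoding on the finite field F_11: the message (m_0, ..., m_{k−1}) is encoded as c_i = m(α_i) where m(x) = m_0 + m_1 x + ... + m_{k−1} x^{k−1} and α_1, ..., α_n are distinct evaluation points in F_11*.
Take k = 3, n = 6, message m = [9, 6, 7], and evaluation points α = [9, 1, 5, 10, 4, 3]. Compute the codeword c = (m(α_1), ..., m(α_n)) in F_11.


c = [3, 0, 5, 10, 2, 2]

Message polynomial: m(x) = 9 + 6·x + 7·x^2 (mod 11).
For each evaluation point α_i, compute m(α_i) mod 11:
  α_1 = 9: Horner steps 7 → 3 → 3, so m(9) = 3.
  α_2 = 1: Horner steps 7 → 2 → 0, so m(1) = 0.
  α_3 = 5: Horner steps 7 → 8 → 5, so m(5) = 5.
  α_4 = 10: Horner steps 7 → 10 → 10, so m(10) = 10.
  α_5 = 4: Horner steps 7 → 1 → 2, so m(4) = 2.
  α_6 = 3: Horner steps 7 → 5 → 2, so m(3) = 2.
Codeword c = [3, 0, 5, 10, 2, 2] ∈ F_11^6.


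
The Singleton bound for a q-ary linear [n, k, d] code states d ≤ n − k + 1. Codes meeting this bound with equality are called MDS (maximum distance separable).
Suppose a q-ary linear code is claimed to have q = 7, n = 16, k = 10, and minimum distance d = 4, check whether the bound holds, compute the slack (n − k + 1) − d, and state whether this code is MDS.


Singleton RHS = n − k + 1 = 7, slack = 3, bound satisfied, not MDS.

Singleton bound: d ≤ n − k + 1.
Here n = 16, k = 10, so n − k + 1 = 7.
Given d = 4, check d ≤ 7: YES.
Slack = (n − k + 1) − d = 3.
The code is NOT MDS (slack = 3 > 0).
Description: the claimed parameters are [16, 10, 4]_7; such a code would be non-MDS.


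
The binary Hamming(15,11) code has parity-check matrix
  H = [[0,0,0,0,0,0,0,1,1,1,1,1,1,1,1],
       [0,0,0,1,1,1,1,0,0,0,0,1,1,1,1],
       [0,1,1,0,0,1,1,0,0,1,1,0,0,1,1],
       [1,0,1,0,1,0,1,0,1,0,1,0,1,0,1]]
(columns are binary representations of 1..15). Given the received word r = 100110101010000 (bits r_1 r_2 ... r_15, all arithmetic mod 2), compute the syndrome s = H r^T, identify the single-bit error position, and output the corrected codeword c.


s = (0, 1, 0, 1)^T, error position = 5, corrected codeword c = 100100101010000

Compute s = H r^T mod 2 one row at a time:
  s_1 = 0 + 1 + 0 + 1 + 0 + 0 + 0 + 0 = 2 ≡ 0 (mod 2).
  s_2 = 1 + 1 + 0 + 1 + 0 + 0 + 0 + 0 = 3 ≡ 1 (mod 2).
  s_3 = 0 + 0 + 0 + 1 + 0 + 1 + 0 + 0 = 2 ≡ 0 (mod 2).
  s_4 = 1 + 0 + 1 + 1 + 1 + 1 + 0 + 0 = 5 ≡ 1 (mod 2).
s = (0, 1, 0, 1)^T — this equals column 5 of H (binary 0101), so error is at position 5.
Correct: flip bit 5 of r = 100110101010000 to get c = 100100101010000.


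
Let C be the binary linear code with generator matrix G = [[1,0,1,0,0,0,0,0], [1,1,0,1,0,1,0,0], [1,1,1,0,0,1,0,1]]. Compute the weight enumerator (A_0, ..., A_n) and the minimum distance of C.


Weight distribution: A_0 = 1, A_2 = 1, A_3 = 3, A_4 = 2, A_5 = 1. Minimum distance d = 2.

Enumerate all 2^3 = 8 messages m ∈ F_2^3.
For each, compute codeword c = mG in F_2^8, then tally its weight.
  m = 000 → c = 00000000, weight = 0.
  m = 100 → c = 10100000, weight = 2.
  m = 010 → c = 11010100, weight = 4.
  m = 110 → c = 01110100, weight = 4.
  m = 001 → c = 11100101, weight = 5.
  m = 101 → c = 01000101, weight = 3.
  m = 011 → c = 00110001, weight = 3.
  m = 111 → c = 10010001, weight = 3.
Tally weights:
  weight 0: 1 codewords.
  weight 2: 1 codewords.
  weight 3: 3 codewords.
  weight 4: 2 codewords.
  weight 5: 1 codewords.
Minimum distance d = smallest w > 0 with A_w > 0 = 2.
Sanity: Σ A_w = 8 = 2^3 = 8 ✓.


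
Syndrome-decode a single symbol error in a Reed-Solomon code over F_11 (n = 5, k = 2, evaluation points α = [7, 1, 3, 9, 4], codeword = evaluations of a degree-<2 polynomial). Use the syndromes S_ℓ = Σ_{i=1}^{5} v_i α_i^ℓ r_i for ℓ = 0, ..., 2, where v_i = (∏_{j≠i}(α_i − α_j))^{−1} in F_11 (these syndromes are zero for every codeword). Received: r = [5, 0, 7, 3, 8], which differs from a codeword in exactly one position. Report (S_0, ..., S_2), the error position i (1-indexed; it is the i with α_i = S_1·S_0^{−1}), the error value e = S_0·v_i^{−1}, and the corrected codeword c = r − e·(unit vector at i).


S = (6, 7, 10), error at position 3, error magnitude e = 9, c = [5, 0, 9, 3, 8].

Step 1: column multipliers v_i = (∏_{j≠i}(α_i − α_j))^{−1} mod 11.
  i = 1 (α = 7): (7−1)(7−3)(7−9)(7−4) = 6·4·(−2)·3 = −144 ≡ 10, so v_1 = 10^{−1} = 10 (mod 11).
  i = 2 (α = 1): (1−7)(1−3)(1−9)(1−4) = (−6)·(−2)·(−8)·(−3) = 288 ≡ 2, so v_2 = 2^{−1} = 6 (mod 11).
  i = 3 (α = 3): (3−7)(3−1)(3−9)(3−4) = (−4)·2·(−6)·(−1) = −48 ≡ 7, so v_3 = 7^{−1} = 8 (mod 11).
  i = 4 (α = 9): (9−7)(9−1)(9−3)(9−4) = 2·8·6·5 = 480 ≡ 7, so v_4 = 7^{−1} = 8 (mod 11).
  i = 5 (α = 4): (4−7)(4−1)(4−3)(4−9) = (−3)·3·1·(−5) = 45 ≡ 1, so v_5 = 1^{−1} = 1 (mod 11).
  v = [10, 6, 8, 8, 1].
Step 2: syndromes of r = [5, 0, 7, 3, 8] (all sums mod 11).
  S_0 = Σ v_i r_i = 10·5 + 6·0 + 8·7 + 8·3 + 1·8 = 138 ≡ 6.
  S_1 = Σ v_i α_i r_i = 10·7·5 + 6·1·0 + 8·3·7 + 8·9·3 + 1·4·8 = 766 ≡ 7.
  α_i^2 mod 11 = [5, 1, 9, 4, 5].
  S_2 = Σ v_i α_i^2 r_i = 10·5·5 + 6·1·0 + 8·9·7 + 8·4·3 + 1·5·8 = 890 ≡ 10.
  S = (6, 7, 10) ≠ 0, so r is not a codeword (an error is present).
Step 3: locate the error. For a single error e at position i, S_ℓ = v_i·e·α_i^ℓ, so α_err = S_1/S_0.
  S_0^{−1} = 6^{−1} = 2 (mod 11), so α_err = 7·2 = 14 ≡ 3 = α_3. Error position i = 3.
  Consistency check: S_2/S_1 = 10·8 = 80 ≡ 3 = α_err ✓ (single-error assumption holds).
Step 4: error magnitude e = S_0/v_3 = S_0·∏_{j≠3}(α_3 − α_j) = 6·7 = 42 ≡ 9 (mod 11).
Step 5: correct position 3: c_3 = r_3 − e = 7 − 9 ≡ 9 (mod 11). Hence c = [5, 0, 9, 3, 8].
  Check: interpolating c through the α_i gives m(x) = 1 + 10·x (degree < 2) with m(α_i) = c_i for every i, so c is indeed a codeword.


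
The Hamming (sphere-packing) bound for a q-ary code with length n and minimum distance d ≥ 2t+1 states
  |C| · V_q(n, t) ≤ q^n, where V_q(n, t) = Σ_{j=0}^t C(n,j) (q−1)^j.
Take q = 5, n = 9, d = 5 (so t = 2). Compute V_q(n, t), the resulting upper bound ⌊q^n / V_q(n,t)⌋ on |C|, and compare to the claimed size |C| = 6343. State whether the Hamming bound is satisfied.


V_q(n, t) = 613, q^n = 1953125, Hamming bound = 3186, |C| = 6343 > bound (violated).

Step 1: Compute V_q(n, t) = Σ_{j=0}^2 C(n, j) (q−1)^j.
  j = 0: C(9,0)·(4)^0 = 1·1 = 1.
  j = 1: C(9,1)·(4)^1 = 9·4 = 36.
  j = 2: C(9,2)·(4)^2 = 36·16 = 576.
  V_q(n, t) = 1 + 36 + 576 = 613.
Step 2: q^n = 5^9 = 1953125.
Step 3: Hamming bound ⌊q^n / V_q(n,t)⌋ = ⌊1953125/613⌋ = 3186.
Step 4: Compare |C| = 6343 to 3186: violated.
The claimed |C| lies above the Hamming bound, so no 5-ary code of length 9 with d ≥ 5 can have 6343 codewords.


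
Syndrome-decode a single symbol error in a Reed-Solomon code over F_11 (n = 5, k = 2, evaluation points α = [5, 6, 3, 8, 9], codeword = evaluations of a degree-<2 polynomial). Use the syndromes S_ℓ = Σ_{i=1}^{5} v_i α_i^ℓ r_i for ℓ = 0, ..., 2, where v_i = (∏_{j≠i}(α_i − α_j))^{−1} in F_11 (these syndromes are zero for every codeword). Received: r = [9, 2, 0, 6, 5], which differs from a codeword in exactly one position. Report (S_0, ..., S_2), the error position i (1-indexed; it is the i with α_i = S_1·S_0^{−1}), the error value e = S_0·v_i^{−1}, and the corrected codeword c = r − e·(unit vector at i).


S = (7, 9, 10), error at position 2, error magnitude e = 5, c = [9, 8, 0, 6, 5].

Step 1: column multipliers v_i = (∏_{j≠i}(α_i − α_j))^{−1} mod 11.
  i = 1 (α = 5): (5−6)(5−3)(5−8)(5−9) = (−1)·2·(−3)·(−4) = −24 ≡ 9, so v_1 = 9^{−1} = 5 (mod 11).
  i = 2 (α = 6): (6−5)(6−3)(6−8)(6−9) = 1·3·(−2)·(−3) = 18 ≡ 7, so v_2 = 7^{−1} = 8 (mod 11).
  i = 3 (α = 3): (3−5)(3−6)(3−8)(3−9) = (−2)·(−3)·(−5)·(−6) = 180 ≡ 4, so v_3 = 4^{−1} = 3 (mod 11).
  i = 4 (α = 8): (8−5)(8−6)(8−3)(8−9) = 3·2·5·(−1) = −30 ≡ 3, so v_4 = 3^{−1} = 4 (mod 11).
  i = 5 (α = 9): (9−5)(9−6)(9−3)(9−8) = 4·3·6·1 = 72 ≡ 6, so v_5 = 6^{−1} = 2 (mod 11).
  v = [5, 8, 3, 4, 2].
Step 2: syndromes of r = [9, 2, 0, 6, 5] (all sums mod 11).
  S_0 = Σ v_i r_i = 5·9 + 8·2 + 3·0 + 4·6 + 2·5 = 95 ≡ 7.
  S_1 = Σ v_i α_i r_i = 5·5·9 + 8·6·2 + 3·3·0 + 4·8·6 + 2·9·5 = 603 ≡ 9.
  α_i^2 mod 11 = [3, 3, 9, 9, 4].
  S_2 = Σ v_i α_i^2 r_i = 5·3·9 + 8·3·2 + 3·9·0 + 4·9·6 + 2·4·5 = 439 ≡ 10.
  S = (7, 9, 10) ≠ 0, so r is not a codeword (an error is present).
Step 3: locate the error. For a single error e at position i, S_ℓ = v_i·e·α_i^ℓ, so α_err = S_1/S_0.
  S_0^{−1} = 7^{−1} = 8 (mod 11), so α_err = 9·8 = 72 ≡ 6 = α_2. Error position i = 2.
  Consistency check: S_2/S_1 = 10·5 = 50 ≡ 6 = α_err ✓ (single-error assumption holds).
Step 4: error magnitude e = S_0/v_2 = S_0·∏_{j≠2}(α_2 − α_j) = 7·7 = 49 ≡ 5 (mod 11).
Step 5: correct position 2: c_2 = r_2 − e = 2 − 5 ≡ 8 (mod 11). Hence c = [9, 8, 0, 6, 5].
  Check: interpolating c through the α_i gives m(x) = 3 + 10·x (degree < 2) with m(α_i) = c_i for every i, so c is indeed a codeword.


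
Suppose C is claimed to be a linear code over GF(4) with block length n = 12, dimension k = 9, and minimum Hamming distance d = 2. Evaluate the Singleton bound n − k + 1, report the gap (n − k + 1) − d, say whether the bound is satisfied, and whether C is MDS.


Singleton RHS = n − k + 1 = 4, slack = 2, bound satisfied, not MDS.

Singleton bound: d ≤ n − k + 1.
Here n = 12, k = 9, so n − k + 1 = 4.
Given d = 2, check d ≤ 4: YES.
Slack = (n − k + 1) − d = 2.
The code is NOT MDS (slack = 2 > 0).
Description: the claimed parameters are [12, 9, 2]_4; such a code would be non-MDS.


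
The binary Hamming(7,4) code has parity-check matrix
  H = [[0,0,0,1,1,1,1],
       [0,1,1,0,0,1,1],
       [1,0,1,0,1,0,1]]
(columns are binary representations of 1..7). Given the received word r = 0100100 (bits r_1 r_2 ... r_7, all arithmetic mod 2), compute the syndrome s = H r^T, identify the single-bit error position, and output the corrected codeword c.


s = (1, 1, 1)^T, error position = 7, corrected codeword c = 0100101

Compute s = H r^T mod 2 one row at a time:
  s_1 = 0 + 1 + 0 + 0 = 1 ≡ 1 (mod 2).
  s_2 = 1 + 0 + 0 + 0 = 1 ≡ 1 (mod 2).
  s_3 = 0 + 0 + 1 + 0 = 1 ≡ 1 (mod 2).
s = (1, 1, 1)^T — this equals column 7 of H (binary 111), so error is at position 7.
Correct: flip bit 7 of r = 0100100 to get c = 0100101.


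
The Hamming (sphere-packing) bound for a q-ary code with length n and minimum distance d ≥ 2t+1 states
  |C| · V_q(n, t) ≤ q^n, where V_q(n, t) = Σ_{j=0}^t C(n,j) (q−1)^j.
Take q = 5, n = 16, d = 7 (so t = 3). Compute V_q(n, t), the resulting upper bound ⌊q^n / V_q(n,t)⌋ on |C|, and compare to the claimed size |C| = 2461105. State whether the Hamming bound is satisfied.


V_q(n, t) = 37825, q^n = 152587890625, Hamming bound = 4034048, |C| = 2461105 ≤ bound (satisfied).

Step 1: Compute V_q(n, t) = Σ_{j=0}^3 C(n, j) (q−1)^j.
  j = 0: C(16,0)·(4)^0 = 1·1 = 1.
  j = 1: C(16,1)·(4)^1 = 16·4 = 64.
  j = 2: C(16,2)·(4)^2 = 120·16 = 1920.
  j = 3: C(16,3)·(4)^3 = 560·64 = 35840.
  V_q(n, t) = 1 + 64 + 1920 + 35840 = 37825.
Step 2: q^n = 5^16 = 152587890625.
Step 3: Hamming bound ⌊q^n / V_q(n,t)⌋ = ⌊152587890625/37825⌋ = 4034048.
Step 4: Compare |C| = 2461105 to 4034048: satisfied.
The claimed |C| lies below the Hamming bound.


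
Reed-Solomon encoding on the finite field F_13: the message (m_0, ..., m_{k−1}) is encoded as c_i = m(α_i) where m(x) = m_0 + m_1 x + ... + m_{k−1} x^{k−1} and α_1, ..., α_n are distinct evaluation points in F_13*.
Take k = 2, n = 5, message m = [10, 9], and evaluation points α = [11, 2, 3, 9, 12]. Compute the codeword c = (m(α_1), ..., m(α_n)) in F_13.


c = [5, 2, 11, 0, 1]

Message polynomial: m(x) = 10 + 9·x (mod 13).
For each evaluation point α_i, compute m(α_i) mod 13:
  α_1 = 11: Horner steps 9 → 5, so m(11) = 5.
  α_2 = 2: Horner steps 9 → 2, so m(2) = 2.
  α_3 = 3: Horner steps 9 → 11, so m(3) = 11.
  α_4 = 9: Horner steps 9 → 0, so m(9) = 0.
  α_5 = 12: Horner steps 9 → 1, so m(12) = 1.
Codeword c = [5, 2, 11, 0, 1] ∈ F_13^5.


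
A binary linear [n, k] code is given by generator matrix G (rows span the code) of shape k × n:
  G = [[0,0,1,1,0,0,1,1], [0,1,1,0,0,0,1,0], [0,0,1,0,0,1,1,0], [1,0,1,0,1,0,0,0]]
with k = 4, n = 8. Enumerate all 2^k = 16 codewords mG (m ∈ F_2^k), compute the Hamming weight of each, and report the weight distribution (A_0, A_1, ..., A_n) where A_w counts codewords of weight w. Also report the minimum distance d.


Weight distribution: A_0 = 1, A_2 = 1, A_3 = 5, A_4 = 3, A_5 = 2, A_6 = 3, A_7 = 1. Minimum distance d = 2.

Enumerate all 2^4 = 16 messages m ∈ F_2^4.
For each, compute codeword c = mG in F_2^8, then tally its weight.
  m = 0000 → c = 00000000, weight = 0.
  m = 1000 → c = 00110011, weight = 4.
  m = 0100 → c = 01100010, weight = 3.
  m = 1100 → c = 01010001, weight = 3.
  m = 0010 → c = 00100110, weight = 3.
  m = 1010 → c = 00010101, weight = 3.
  m = 0110 → c = 01000100, weight = 2.
  m = 1110 → c = 01110111, weight = 6.
  m = 0001 → c = 10101000, weight = 3.
  m = 1001 → c = 10011011, weight = 5.
  m = 0101 → c = 11001010, weight = 4.
  m = 1101 → c = 11111001, weight = 6.
  m = 0011 → c = 10001110, weight = 4.
  m = 1011 → c = 10111101, weight = 6.
  m = 0111 → c = 11101100, weight = 5.
  m = 1111 → c = 11011111, weight = 7.
Tally weights:
  weight 0: 1 codewords.
  weight 2: 1 codewords.
  weight 3: 5 codewords.
  weight 4: 3 codewords.
  weight 5: 2 codewords.
  weight 6: 3 codewords.
  weight 7: 1 codewords.
Minimum distance d = smallest w > 0 with A_w > 0 = 2.
Sanity: Σ A_w = 16 = 2^4 = 16 ✓.


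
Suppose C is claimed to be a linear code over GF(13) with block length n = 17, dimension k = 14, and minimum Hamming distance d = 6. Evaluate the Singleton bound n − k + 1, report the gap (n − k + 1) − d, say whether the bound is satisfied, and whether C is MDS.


Singleton RHS = n − k + 1 = 4, slack = -2, bound violated (no such code; not MDS).

Singleton bound: d ≤ n − k + 1.
Here n = 17, k = 14, so n − k + 1 = 4.
Given d = 6, check d ≤ 4: NO.
Slack = (n − k + 1) − d = -2.
The slack is negative: d = 6 exceeds n − k + 1 = 4 by 2, so the Singleton bound is violated and no linear [17, 14, 6]_13 code can exist. In particular it is not MDS (MDS requires d = n − k + 1 exactly).
Description: the claimed parameters are [17, 14, 6]_13; such a code would be impossible (violates the Singleton bound).


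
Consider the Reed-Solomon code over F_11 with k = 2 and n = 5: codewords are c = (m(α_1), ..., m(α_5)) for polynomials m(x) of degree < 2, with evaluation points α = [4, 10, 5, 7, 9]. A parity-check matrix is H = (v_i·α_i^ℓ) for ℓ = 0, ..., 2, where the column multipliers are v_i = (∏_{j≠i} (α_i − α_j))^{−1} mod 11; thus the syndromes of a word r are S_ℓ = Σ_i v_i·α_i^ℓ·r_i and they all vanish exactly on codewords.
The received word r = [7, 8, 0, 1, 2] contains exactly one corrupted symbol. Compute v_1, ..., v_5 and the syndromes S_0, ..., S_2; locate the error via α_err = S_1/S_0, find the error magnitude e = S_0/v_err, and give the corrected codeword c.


S = (1, 4, 5), error at position 1, error magnitude e = 2, c = [5, 8, 0, 1, 2].

Step 1: column multipliers v_i = (∏_{j≠i}(α_i − α_j))^{−1} mod 11.
  i = 1 (α = 4): (4−10)(4−5)(4−7)(4−9) = (−6)·(−1)·(−3)·(−5) = 90 ≡ 2, so v_1 = 2^{−1} = 6 (mod 11).
  i = 2 (α = 10): (10−4)(10−5)(10−7)(10−9) = 6·5·3·1 = 90 ≡ 2, so v_2 = 2^{−1} = 6 (mod 11).
  i = 3 (α = 5): (5−4)(5−10)(5−7)(5−9) = 1·(−5)·(−2)·(−4) = −40 ≡ 4, so v_3 = 4^{−1} = 3 (mod 11).
  i = 4 (α = 7): (7−4)(7−10)(7−5)(7−9) = 3·(−3)·2·(−2) = 36 ≡ 3, so v_4 = 3^{−1} = 4 (mod 11).
  i = 5 (α = 9): (9−4)(9−10)(9−5)(9−7) = 5·(−1)·4·2 = −40 ≡ 4, so v_5 = 4^{−1} = 3 (mod 11).
  v = [6, 6, 3, 4, 3].
Step 2: syndromes of r = [7, 8, 0, 1, 2] (all sums mod 11).
  S_0 = Σ v_i r_i = 6·7 + 6·8 + 3·0 + 4·1 + 3·2 = 100 ≡ 1.
  S_1 = Σ v_i α_i r_i = 6·4·7 + 6·10·8 + 3·5·0 + 4·7·1 + 3·9·2 = 730 ≡ 4.
  α_i^2 mod 11 = [5, 1, 3, 5, 4].
  S_2 = Σ v_i α_i^2 r_i = 6·5·7 + 6·1·8 + 3·3·0 + 4·5·1 + 3·4·2 = 302 ≡ 5.
  S = (1, 4, 5) ≠ 0, so r is not a codeword (an error is present).
Step 3: locate the error. For a single error e at position i, S_ℓ = v_i·e·α_i^ℓ, so α_err = S_1/S_0.
  S_0^{−1} = 1^{−1} = 1 (mod 11), so α_err = 4·1 = 4 ≡ 4 = α_1. Error position i = 1.
  Consistency check: S_2/S_1 = 5·3 = 15 ≡ 4 = α_err ✓ (single-error assumption holds).
Step 4: error magnitude e = S_0/v_1 = S_0·∏_{j≠1}(α_1 − α_j) = 1·2 = 2 ≡ 2 (mod 11).
Step 5: correct position 1: c_1 = r_1 − e = 7 − 2 ≡ 5 (mod 11). Hence c = [5, 8, 0, 1, 2].
  Check: interpolating c through the α_i gives m(x) = 3 + 6·x (degree < 2) with m(α_i) = c_i for every i, so c is indeed a codeword.


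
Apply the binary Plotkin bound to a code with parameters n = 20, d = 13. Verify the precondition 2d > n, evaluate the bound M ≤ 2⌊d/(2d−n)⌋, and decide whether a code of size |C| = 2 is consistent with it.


Plotkin bound M ≤ 4; given |C| = 2 ≤ bound (satisfied).

Check applicability: 2d = 26, n = 20.
2d − n = 6 > 0, so Plotkin applies.
Compute d/(2d−n) = 13/6 ≈ 2.1667.
⌊d/(2d−n)⌋ = 2.
Plotkin bound: M ≤ 2·2 = 4.
Given |C| = 2, check: satisfied.
This |C| is below the Plotkin bound.


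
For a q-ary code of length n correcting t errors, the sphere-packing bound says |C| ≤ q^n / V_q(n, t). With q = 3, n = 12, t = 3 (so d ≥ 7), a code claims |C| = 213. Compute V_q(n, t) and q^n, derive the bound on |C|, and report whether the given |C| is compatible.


V_q(n, t) = 2049, q^n = 531441, Hamming bound = 259, |C| = 213 ≤ bound (satisfied).

Step 1: Compute V_q(n, t) = Σ_{j=0}^3 C(n, j) (q−1)^j.
  j = 0: C(12,0)·(2)^0 = 1·1 = 1.
  j = 1: C(12,1)·(2)^1 = 12·2 = 24.
  j = 2: C(12,2)·(2)^2 = 66·4 = 264.
  j = 3: C(12,3)·(2)^3 = 220·8 = 1760.
  V_q(n, t) = 1 + 24 + 264 + 1760 = 2049.
Step 2: q^n = 3^12 = 531441.
Step 3: Hamming bound ⌊q^n / V_q(n,t)⌋ = ⌊531441/2049⌋ = 259.
Step 4: Compare |C| = 213 to 259: satisfied.
The claimed |C| lies below the Hamming bound.


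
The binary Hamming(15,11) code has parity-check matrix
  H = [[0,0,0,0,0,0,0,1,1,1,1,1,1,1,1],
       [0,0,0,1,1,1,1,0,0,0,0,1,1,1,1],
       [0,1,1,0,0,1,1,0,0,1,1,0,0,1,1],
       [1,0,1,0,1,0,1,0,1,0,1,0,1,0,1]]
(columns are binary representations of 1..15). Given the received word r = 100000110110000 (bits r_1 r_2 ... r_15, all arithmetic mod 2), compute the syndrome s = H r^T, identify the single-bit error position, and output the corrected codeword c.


s = (1, 1, 1, 1)^T, error position = 15, corrected codeword c = 100000110110001

Compute s = H r^T mod 2 one row at a time:
  s_1 = 1 + 0 + 1 + 1 + 0 + 0 + 0 + 0 = 3 ≡ 1 (mod 2).
  s_2 = 0 + 0 + 0 + 1 + 0 + 0 + 0 + 0 = 1 ≡ 1 (mod 2).
  s_3 = 0 + 0 + 0 + 1 + 1 + 1 + 0 + 0 = 3 ≡ 1 (mod 2).
  s_4 = 1 + 0 + 0 + 1 + 0 + 1 + 0 + 0 = 3 ≡ 1 (mod 2).
s = (1, 1, 1, 1)^T — this equals column 15 of H (binary 1111), so error is at position 15.
Correct: flip bit 15 of r = 100000110110000 to get c = 100000110110001.


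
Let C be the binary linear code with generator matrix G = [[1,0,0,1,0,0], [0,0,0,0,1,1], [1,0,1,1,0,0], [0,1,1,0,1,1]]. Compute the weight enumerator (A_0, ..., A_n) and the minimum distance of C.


Weight distribution: A_0 = 1, A_1 = 2, A_2 = 3, A_3 = 4, A_4 = 3, A_5 = 2, A_6 = 1. Minimum distance d = 1.

Enumerate all 2^4 = 16 messages m ∈ F_2^4.
For each, compute codeword c = mG in F_2^6, then tally its weight.
  m = 0000 → c = 000000, weight = 0.
  m = 1000 → c = 100100, weight = 2.
  m = 0100 → c = 000011, weight = 2.
  m = 1100 → c = 100111, weight = 4.
  m = 0010 → c = 101100, weight = 3.
  m = 1010 → c = 001000, weight = 1.
  m = 0110 → c = 101111, weight = 5.
  m = 1110 → c = 001011, weight = 3.
  m = 0001 → c = 011011, weight = 4.
  m = 1001 → c = 111111, weight = 6.
  m = 0101 → c = 011000, weight = 2.
  m = 1101 → c = 111100, weight = 4.
  m = 0011 → c = 110111, weight = 5.
  m = 1011 → c = 010011, weight = 3.
  m = 0111 → c = 110100, weight = 3.
  m = 1111 → c = 010000, weight = 1.
Tally weights:
  weight 0: 1 codewords.
  weight 1: 2 codewords.
  weight 2: 3 codewords.
  weight 3: 4 codewords.
  weight 4: 3 codewords.
  weight 5: 2 codewords.
  weight 6: 1 codewords.
Minimum distance d = smallest w > 0 with A_w > 0 = 1.
Sanity: Σ A_w = 16 = 2^4 = 16 ✓.


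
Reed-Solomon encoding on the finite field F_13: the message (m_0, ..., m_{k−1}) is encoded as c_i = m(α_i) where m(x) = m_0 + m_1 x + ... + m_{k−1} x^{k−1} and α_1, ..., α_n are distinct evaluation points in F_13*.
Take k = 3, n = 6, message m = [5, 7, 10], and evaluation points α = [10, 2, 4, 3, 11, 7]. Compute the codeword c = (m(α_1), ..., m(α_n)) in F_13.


c = [9, 7, 11, 12, 5, 11]

Message polynomial: m(x) = 5 + 7·x + 10·x^2 (mod 13).
For each evaluation point α_i, compute m(α_i) mod 13:
  α_1 = 10: Horner steps 10 → 3 → 9, so m(10) = 9.
  α_2 = 2: Horner steps 10 → 1 → 7, so m(2) = 7.
  α_3 = 4: Horner steps 10 → 8 → 11, so m(4) = 11.
  α_4 = 3: Horner steps 10 → 11 → 12, so m(3) = 12.
  α_5 = 11: Horner steps 10 → 0 → 5, so m(11) = 5.
  α_6 = 7: Horner steps 10 → 12 → 11, so m(7) = 11.
Codeword c = [9, 7, 11, 12, 5, 11] ∈ F_13^6.


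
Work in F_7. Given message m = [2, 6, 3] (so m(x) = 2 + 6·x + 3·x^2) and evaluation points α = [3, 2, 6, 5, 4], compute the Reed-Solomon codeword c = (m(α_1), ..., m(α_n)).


c = [5, 5, 6, 2, 4]

Message polynomial: m(x) = 2 + 6·x + 3·x^2 (mod 7).
For each evaluation point α_i, compute m(α_i) mod 7:
  α_1 = 3: Horner steps 3 → 1 → 5, so m(3) = 5.
  α_2 = 2: Horner steps 3 → 5 → 5, so m(2) = 5.
  α_3 = 6: Horner steps 3 → 3 → 6, so m(6) = 6.
  α_4 = 5: Horner steps 3 → 0 → 2, so m(5) = 2.
  α_5 = 4: Horner steps 3 → 4 → 4, so m(4) = 4.
Codeword c = [5, 5, 6, 2, 4] ∈ F_7^5.


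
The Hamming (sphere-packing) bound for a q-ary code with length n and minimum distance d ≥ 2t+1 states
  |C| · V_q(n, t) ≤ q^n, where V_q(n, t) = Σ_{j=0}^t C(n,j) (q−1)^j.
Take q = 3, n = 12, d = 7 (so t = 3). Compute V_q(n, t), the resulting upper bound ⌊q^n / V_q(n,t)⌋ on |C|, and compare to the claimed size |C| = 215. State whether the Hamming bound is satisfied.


V_q(n, t) = 2049, q^n = 531441, Hamming bound = 259, |C| = 215 ≤ bound (satisfied).

Step 1: Compute V_q(n, t) = Σ_{j=0}^3 C(n, j) (q−1)^j.
  j = 0: C(12,0)·(2)^0 = 1·1 = 1.
  j = 1: C(12,1)·(2)^1 = 12·2 = 24.
  j = 2: C(12,2)·(2)^2 = 66·4 = 264.
  j = 3: C(12,3)·(2)^3 = 220·8 = 1760.
  V_q(n, t) = 1 + 24 + 264 + 1760 = 2049.
Step 2: q^n = 3^12 = 531441.
Step 3: Hamming bound ⌊q^n / V_q(n,t)⌋ = ⌊531441/2049⌋ = 259.
Step 4: Compare |C| = 215 to 259: satisfied.
The claimed |C| lies below the Hamming bound.


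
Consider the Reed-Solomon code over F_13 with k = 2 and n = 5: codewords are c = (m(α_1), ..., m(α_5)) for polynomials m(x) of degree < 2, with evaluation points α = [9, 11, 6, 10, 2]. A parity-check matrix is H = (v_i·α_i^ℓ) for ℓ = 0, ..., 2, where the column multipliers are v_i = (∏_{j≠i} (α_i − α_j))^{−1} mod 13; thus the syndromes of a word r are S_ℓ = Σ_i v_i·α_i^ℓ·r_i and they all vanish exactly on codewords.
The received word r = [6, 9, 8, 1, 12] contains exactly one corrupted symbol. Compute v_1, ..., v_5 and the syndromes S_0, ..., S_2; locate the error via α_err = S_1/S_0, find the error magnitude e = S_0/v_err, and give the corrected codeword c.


S = (10, 7, 1), error at position 5, error magnitude e = 10, c = [6, 9, 8, 1, 2].

Step 1: column multipliers v_i = (∏_{j≠i}(α_i − α_j))^{−1} mod 13.
  i = 1 (α = 9): (9−11)(9−6)(9−10)(9−2) = (−2)·3·(−1)·7 = 42 ≡ 3, so v_1 = 3^{−1} = 9 (mod 13).
  i = 2 (α = 11): (11−9)(11−6)(11−10)(11−2) = 2·5·1·9 = 90 ≡ 12, so v_2 = 12^{−1} = 12 (mod 13).
  i = 3 (α = 6): (6−9)(6−11)(6−10)(6−2) = (−3)·(−5)·(−4)·4 = −240 ≡ 7, so v_3 = 7^{−1} = 2 (mod 13).
  i = 4 (α = 10): (10−9)(10−11)(10−6)(10−2) = 1·(−1)·4·8 = −32 ≡ 7, so v_4 = 7^{−1} = 2 (mod 13).
  i = 5 (α = 2): (2−9)(2−11)(2−6)(2−10) = (−7)·(−9)·(−4)·(−8) = 2016 ≡ 1, so v_5 = 1^{−1} = 1 (mod 13).
  v = [9, 12, 2, 2, 1].
Step 2: syndromes of r = [6, 9, 8, 1, 12] (all sums mod 13).
  S_0 = Σ v_i r_i = 9·6 + 12·9 + 2·8 + 2·1 + 1·12 = 192 ≡ 10.
  S_1 = Σ v_i α_i r_i = 9·9·6 + 12·11·9 + 2·6·8 + 2·10·1 + 1·2·12 = 1814 ≡ 7.
  α_i^2 mod 13 = [3, 4, 10, 9, 4].
  S_2 = Σ v_i α_i^2 r_i = 9·3·6 + 12·4·9 + 2·10·8 + 2·9·1 + 1·4·12 = 820 ≡ 1.
  S = (10, 7, 1) ≠ 0, so r is not a codeword (an error is present).
Step 3: locate the error. For a single error e at position i, S_ℓ = v_i·e·α_i^ℓ, so α_err = S_1/S_0.
  S_0^{−1} = 10^{−1} = 4 (mod 13), so α_err = 7·4 = 28 ≡ 2 = α_5. Error position i = 5.
  Consistency check: S_2/S_1 = 1·2 = 2 ≡ 2 = α_err ✓ (single-error assumption holds).
Step 4: error magnitude e = S_0/v_5 = S_0·∏_{j≠5}(α_5 − α_j) = 10·1 = 10 ≡ 10 (mod 13).
Step 5: correct position 5: c_5 = r_5 − e = 12 − 10 ≡ 2 (mod 13). Hence c = [6, 9, 8, 1, 2].
  Check: interpolating c through the α_i gives m(x) = 12 + 8·x (degree < 2) with m(α_i) = c_i for every i, so c is indeed a codeword.


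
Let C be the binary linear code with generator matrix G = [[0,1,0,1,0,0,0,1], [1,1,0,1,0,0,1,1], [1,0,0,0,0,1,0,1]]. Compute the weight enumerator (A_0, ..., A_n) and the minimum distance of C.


Weight distribution: A_0 = 1, A_2 = 1, A_3 = 3, A_4 = 2, A_5 = 1. Minimum distance d = 2.

Enumerate all 2^3 = 8 messages m ∈ F_2^3.
For each, compute codeword c = mG in F_2^8, then tally its weight.
  m = 000 → c = 00000000, weight = 0.
  m = 100 → c = 01010001, weight = 3.
  m = 010 → c = 11010011, weight = 5.
  m = 110 → c = 10000010, weight = 2.
  m = 001 → c = 10000101, weight = 3.
  m = 101 → c = 11010100, weight = 4.
  m = 011 → c = 01010110, weight = 4.
  m = 111 → c = 00000111, weight = 3.
Tally weights:
  weight 0: 1 codewords.
  weight 2: 1 codewords.
  weight 3: 3 codewords.
  weight 4: 2 codewords.
  weight 5: 1 codewords.
Minimum distance d = smallest w > 0 with A_w > 0 = 2.
Sanity: Σ A_w = 8 = 2^3 = 8 ✓.


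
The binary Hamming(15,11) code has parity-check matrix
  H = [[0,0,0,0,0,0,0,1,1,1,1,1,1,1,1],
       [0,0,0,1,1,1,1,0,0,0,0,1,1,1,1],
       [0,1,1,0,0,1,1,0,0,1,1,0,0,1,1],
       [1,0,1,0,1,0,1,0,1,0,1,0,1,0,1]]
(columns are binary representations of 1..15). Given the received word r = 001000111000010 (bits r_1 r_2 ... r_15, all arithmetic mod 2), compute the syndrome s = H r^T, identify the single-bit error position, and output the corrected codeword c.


s = (1, 0, 1, 1)^T, error position = 11, corrected codeword c = 001000111010010

Compute s = H r^T mod 2 one row at a time:
  s_1 = 1 + 1 + 0 + 0 + 0 + 0 + 1 + 0 = 3 ≡ 1 (mod 2).
  s_2 = 0 + 0 + 0 + 1 + 0 + 0 + 1 + 0 = 2 ≡ 0 (mod 2).
  s_3 = 0 + 1 + 0 + 1 + 0 + 0 + 1 + 0 = 3 ≡ 1 (mod 2).
  s_4 = 0 + 1 + 0 + 1 + 1 + 0 + 0 + 0 = 3 ≡ 1 (mod 2).
s = (1, 0, 1, 1)^T — this equals column 11 of H (binary 1011), so error is at position 11.
Correct: flip bit 11 of r = 001000111000010 to get c = 001000111010010.


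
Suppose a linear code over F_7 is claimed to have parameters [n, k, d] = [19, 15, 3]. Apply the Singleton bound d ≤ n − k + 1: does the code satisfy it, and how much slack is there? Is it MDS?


Singleton RHS = n − k + 1 = 5, slack = 2, bound satisfied, not MDS.

Singleton bound: d ≤ n − k + 1.
Here n = 19, k = 15, so n − k + 1 = 5.
Given d = 3, check d ≤ 5: YES.
Slack = (n − k + 1) − d = 2.
The code is NOT MDS (slack = 2 > 0).
Description: the claimed parameters are [19, 15, 3]_7; such a code would be non-MDS.


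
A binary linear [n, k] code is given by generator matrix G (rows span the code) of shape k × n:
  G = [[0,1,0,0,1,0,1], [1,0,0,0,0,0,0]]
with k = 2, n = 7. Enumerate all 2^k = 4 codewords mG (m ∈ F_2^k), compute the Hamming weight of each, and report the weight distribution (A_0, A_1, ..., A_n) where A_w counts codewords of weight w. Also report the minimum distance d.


Weight distribution: A_0 = 1, A_1 = 1, A_3 = 1, A_4 = 1. Minimum distance d = 1.

Enumerate all 2^2 = 4 messages m ∈ F_2^2.
For each, compute codeword c = mG in F_2^7, then tally its weight.
  m = 00 → c = 0000000, weight = 0.
  m = 10 → c = 0100101, weight = 3.
  m = 01 → c = 1000000, weight = 1.
  m = 11 → c = 1100101, weight = 4.
Tally weights:
  weight 0: 1 codewords.
  weight 1: 1 codewords.
  weight 3: 1 codewords.
  weight 4: 1 codewords.
Minimum distance d = smallest w > 0 with A_w > 0 = 1.
Sanity: Σ A_w = 4 = 2^2 = 4 ✓.
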